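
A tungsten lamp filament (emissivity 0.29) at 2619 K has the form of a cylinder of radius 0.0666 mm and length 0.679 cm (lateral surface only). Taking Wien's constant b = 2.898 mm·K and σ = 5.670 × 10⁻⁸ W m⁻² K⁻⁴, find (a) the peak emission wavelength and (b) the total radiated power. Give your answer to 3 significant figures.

(a) λ_max = b/T = 2.898×10⁻³/2619 = 1.107×10⁻⁶ m = 1.11×10³ nm.
Lateral area A = 2πrL = 2π×6.66×10⁻⁵×6.79×10⁻³ = 2.84134×10⁻⁶ m².
(b) P = εσAT⁴ = 0.29×5.670×10⁻⁸×2.84134×10⁻⁶×(2619)⁴ = 2.20 W.

λ_max ≈ 1.11×10³ nm; P ≈ 2.20 W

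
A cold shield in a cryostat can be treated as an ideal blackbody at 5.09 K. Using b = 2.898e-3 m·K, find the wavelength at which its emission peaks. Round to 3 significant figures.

λ_max ≈ 5.69×10⁻⁴ m

Wien's displacement law: λ_max = b/T = (2.898×10⁻³ m·K)/(5.09 K) = 5.694×10⁻⁴ m.
That is 5.69×10⁻⁴ m, in the infrared range.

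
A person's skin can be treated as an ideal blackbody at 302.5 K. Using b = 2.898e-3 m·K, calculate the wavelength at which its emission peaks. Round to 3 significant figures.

Wien's displacement law: λ_max = b/T = (2.898×10⁻³ m·K)/(302.5 K) = 9.580×10⁻⁶ m.
That is 9.58 μm, in the infrared range.

λ_max ≈ 9.58 μm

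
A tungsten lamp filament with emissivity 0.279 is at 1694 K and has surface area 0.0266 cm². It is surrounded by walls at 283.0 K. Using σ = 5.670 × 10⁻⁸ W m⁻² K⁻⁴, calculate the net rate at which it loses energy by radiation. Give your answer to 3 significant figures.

Net loss ≈ 0.346 W

Area A = 0.0266 cm² = 2.66×10⁻⁶ m².
Net radiated power P_net = εσA(T⁴ − T₀⁴) = 0.279×5.670×10⁻⁸×2.66×10⁻⁶×(1694⁴ − 283.0⁴).
T⁴ − T₀⁴ = 8.23481×10¹² − 6.41425×10⁹ = 8.22840×10¹² K⁴, so P_net = 0.346 W.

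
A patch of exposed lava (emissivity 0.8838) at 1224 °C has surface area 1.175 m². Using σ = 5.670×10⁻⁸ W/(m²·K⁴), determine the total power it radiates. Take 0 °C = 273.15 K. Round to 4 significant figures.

T = 1224 °C + 273.15 = 1497.15 K.
Area A = 1.175 m².
P = εσAT⁴ = 0.8838 × 5.670×10⁻⁸ × 1.175 × (1497.15)⁴ = 2.958×10⁵ W.

P ≈ 2.958×10⁵ W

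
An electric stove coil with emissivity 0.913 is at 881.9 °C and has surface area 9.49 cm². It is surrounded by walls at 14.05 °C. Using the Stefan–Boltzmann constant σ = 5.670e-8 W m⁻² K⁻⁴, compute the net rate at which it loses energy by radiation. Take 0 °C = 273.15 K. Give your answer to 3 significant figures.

T = 881.9 °C + 273.15 = 1155.05 K.
Surroundings: T = 14.05 °C + 273.15 = 287.20 K.
Area A = 9.49 cm² = 9.49×10⁻⁴ m².
Net radiated power P_net = εσA(T⁴ − T₀⁴) = 0.913×5.670×10⁻⁸×9.49×10⁻⁴×(1155.05⁴ − 287.20⁴).
T⁴ − T₀⁴ = 1.77993×10¹² − 6.80358×10⁹ = 1.77313×10¹² K⁴, so P_net = 87.1 W.

Net loss ≈ 87.1 W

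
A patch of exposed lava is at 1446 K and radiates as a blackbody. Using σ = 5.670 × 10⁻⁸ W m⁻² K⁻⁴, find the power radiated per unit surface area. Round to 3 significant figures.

Stefan–Boltzmann: I = σT⁴ = 5.670×10⁻⁸ × (1446)⁴ = 2.48×10⁵ W/m².

I ≈ 2.48×10⁵ W/m²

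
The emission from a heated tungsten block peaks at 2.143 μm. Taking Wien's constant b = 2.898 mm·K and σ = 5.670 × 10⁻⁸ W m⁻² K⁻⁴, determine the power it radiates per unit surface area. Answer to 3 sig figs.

I ≈ 1.90×10⁵ W/m²

Wien's law: T = b/λ_max = 2.898×10⁻³/2.143×10⁻⁶ = 1352.31 K.
Then I = σT⁴ = 5.670×10⁻⁸×(1352.31)⁴ = 1.90×10⁵ W/m².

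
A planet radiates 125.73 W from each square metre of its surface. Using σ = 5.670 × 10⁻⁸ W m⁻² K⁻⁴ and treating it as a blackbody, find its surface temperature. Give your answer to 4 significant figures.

T ≈ 217.0 K

I = σT⁴, so T = (I/σ)^(1/4) = (125.73/(5.670×10⁻⁸))^(1/4) = 217.0 K.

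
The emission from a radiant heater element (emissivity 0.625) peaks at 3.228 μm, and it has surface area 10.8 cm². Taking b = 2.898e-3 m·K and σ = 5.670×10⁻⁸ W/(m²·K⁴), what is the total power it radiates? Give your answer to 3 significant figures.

P ≈ 24.9 W

Wien's law: T = b/λ_max = 2.898×10⁻³/3.228×10⁻⁶ = 897.770 K.
Area A = 10.8 cm² = 1.08×10⁻³ m².
Then P = εσAT⁴ = 0.625×5.670×10⁻⁸×1.08×10⁻³×(897.770)⁴ = 24.9 W.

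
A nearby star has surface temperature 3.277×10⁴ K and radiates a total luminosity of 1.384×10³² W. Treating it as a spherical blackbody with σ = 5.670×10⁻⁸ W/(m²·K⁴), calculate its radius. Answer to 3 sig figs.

R ≈ 1.30×10¹⁰ m

L = 4πR²σT⁴ ⇒ R = √(L/(4πσT⁴)).
σT⁴ = 6.53866×10¹⁰ W/m², so R = √(1.384×10³²/(4π×6.53866×10¹⁰)) = 1.30×10¹⁰ m.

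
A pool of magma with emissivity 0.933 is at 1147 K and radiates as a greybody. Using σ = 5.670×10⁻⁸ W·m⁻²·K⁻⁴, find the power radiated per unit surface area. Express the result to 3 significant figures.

I ≈ 9.16×10⁴ W/m²

Stefan–Boltzmann: I = εσT⁴ = 0.933 × 5.670×10⁻⁸ × (1147)⁴ = 9.16×10⁴ W/m².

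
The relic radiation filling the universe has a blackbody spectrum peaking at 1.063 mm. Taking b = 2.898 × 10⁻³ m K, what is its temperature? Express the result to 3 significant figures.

Wien's law gives T = b/λ_max = (2.898×10⁻³ m·K)/(1.063×10⁻³ m) = 2.73 K.

T ≈ 2.73 K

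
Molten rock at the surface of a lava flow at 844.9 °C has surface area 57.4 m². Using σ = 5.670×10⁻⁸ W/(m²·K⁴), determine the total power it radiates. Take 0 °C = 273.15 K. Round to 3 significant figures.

T = 844.9 °C + 273.15 = 1118.05 K.
Area A = 57.4 m².
P = σAT⁴ = 5.670×10⁻⁸ × 57.4 × (1118.05)⁴ = 5.09×10⁶ W.

P ≈ 5.09×10⁶ W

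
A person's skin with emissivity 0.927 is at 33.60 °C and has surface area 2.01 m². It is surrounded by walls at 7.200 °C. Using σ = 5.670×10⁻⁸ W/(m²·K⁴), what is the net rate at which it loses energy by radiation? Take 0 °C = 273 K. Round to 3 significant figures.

T = 33.60 °C + 273 = 306.60 K.
Surroundings: T = 7.200 °C + 273 = 280.200 K.
Area A = 2.01 m².
Net radiated power P_net = εσA(T⁴ − T₀⁴) = 0.927×5.670×10⁻⁸×2.01×(306.60⁴ − 280.200⁴).
T⁴ − T₀⁴ = 8.83667×10⁹ − 6.16414×10⁹ = 2.67253×10⁹ K⁴, so P_net = 282 W.

Net loss ≈ 282 W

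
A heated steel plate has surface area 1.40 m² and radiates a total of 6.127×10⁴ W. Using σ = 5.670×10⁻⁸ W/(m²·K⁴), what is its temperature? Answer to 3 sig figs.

T ≈ 937 K

Area A = 1.40 m².
P = σAT⁴ ⇒ T = (P/(σA))^(1/4) = (6.127×10⁴/(5.670×10⁻⁸×1.40))^(1/4) = 937 K.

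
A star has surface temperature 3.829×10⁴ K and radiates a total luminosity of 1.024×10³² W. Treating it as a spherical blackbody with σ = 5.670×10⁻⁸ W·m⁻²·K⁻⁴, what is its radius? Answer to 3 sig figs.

R ≈ 8.18×10⁹ m

L = 4πR²σT⁴ ⇒ R = √(L/(4πσT⁴)).
σT⁴ = 1.21878×10¹¹ W/m², so R = √(1.024×10³²/(4π×1.21878×10¹¹)) = 8.18×10⁹ m.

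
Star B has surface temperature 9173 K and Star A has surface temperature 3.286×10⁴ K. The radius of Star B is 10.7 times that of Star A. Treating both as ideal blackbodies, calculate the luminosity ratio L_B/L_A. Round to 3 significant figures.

L_B/L_A ≈ 0.695

L ∝ R²T⁴, so L_B/L_A = (R_B/R_A)²(T_B/T_A)⁴ = (10.7)² × (9173/3.286×10⁴)⁴ = 114.49 × 6.07261×10⁻³ = 0.695.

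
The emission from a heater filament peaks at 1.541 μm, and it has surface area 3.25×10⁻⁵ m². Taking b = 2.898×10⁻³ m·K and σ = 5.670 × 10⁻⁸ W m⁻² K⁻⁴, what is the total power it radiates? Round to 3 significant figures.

P ≈ 23.0 W

Wien's law: T = b/λ_max = 2.898×10⁻³/1.541×10⁻⁶ = 1880.60 K.
Area A = 3.25×10⁻⁵ m².
Then P = σAT⁴ = 5.670×10⁻⁸×3.25×10⁻⁵×(1880.60)⁴ = 23.0 W.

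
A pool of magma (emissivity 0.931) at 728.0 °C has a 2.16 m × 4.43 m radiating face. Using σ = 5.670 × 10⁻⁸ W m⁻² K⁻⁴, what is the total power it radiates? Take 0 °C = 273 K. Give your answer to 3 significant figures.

T = 728.0 °C + 273 = 1001.0 K.
Area A = 2.16 × 4.43 = 9.5688 m².
P = εσAT⁴ = 0.931 × 5.670×10⁻⁸ × 9.5688 × (1001.0)⁴ = 5.07×10⁵ W.

P ≈ 5.07×10⁵ W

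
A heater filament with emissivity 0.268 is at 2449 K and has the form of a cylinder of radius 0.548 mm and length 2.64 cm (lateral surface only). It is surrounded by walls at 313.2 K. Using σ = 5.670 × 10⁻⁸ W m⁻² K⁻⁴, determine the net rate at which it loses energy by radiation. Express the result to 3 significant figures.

Lateral area A = 2πrL = 2π×5.48×10⁻⁴×0.0264 = 9.09001×10⁻⁵ m².
Net radiated power P_net = εσA(T⁴ − T₀⁴) = 0.268×5.670×10⁻⁸×9.09001×10⁻⁵×(2449⁴ − 313.2⁴).
T⁴ − T₀⁴ = 3.59712×10¹³ − 9.62248×10⁹ = 3.59616×10¹³ K⁴, so P_net = 49.7 W.

Net loss ≈ 49.7 W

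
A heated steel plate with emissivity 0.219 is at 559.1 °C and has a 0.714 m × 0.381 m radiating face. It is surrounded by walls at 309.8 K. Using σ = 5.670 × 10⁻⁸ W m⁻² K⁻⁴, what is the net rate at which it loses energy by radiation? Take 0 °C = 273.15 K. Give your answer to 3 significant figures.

T = 559.1 °C + 273.15 = 832.25 K.
Area A = 0.714 × 0.381 = 0.272034 m².
Net radiated power P_net = εσA(T⁴ − T₀⁴) = 0.219×5.670×10⁻⁸×0.272034×(832.25⁴ − 309.8⁴).
T⁴ − T₀⁴ = 4.79750×10¹¹ − 9.21140×10⁹ = 4.70539×10¹¹ K⁴, so P_net = 1.59×10³ W.

Net loss ≈ 1.59×10³ W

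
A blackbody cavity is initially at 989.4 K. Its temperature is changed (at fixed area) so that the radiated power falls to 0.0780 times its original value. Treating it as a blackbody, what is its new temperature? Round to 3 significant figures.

T₂ ≈ 523 K

P ∝ T⁴, so T₂/T₁ = (P₂/P₁)^(1/4) = (0.0780)^(1/4) = 0.528474.
T₂ = 989.4 × 0.528474 = 523 K.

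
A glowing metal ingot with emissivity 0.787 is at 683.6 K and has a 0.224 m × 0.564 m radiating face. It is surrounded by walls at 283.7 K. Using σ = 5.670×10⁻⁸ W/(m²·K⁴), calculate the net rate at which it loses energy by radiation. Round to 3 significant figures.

Net loss ≈ 1.19×10³ W

Area A = 0.224 × 0.564 = 0.126336 m².
Net radiated power P_net = εσA(T⁴ − T₀⁴) = 0.787×5.670×10⁻⁸×0.126336×(683.6⁴ − 283.7⁴).
T⁴ − T₀⁴ = 2.18378×10¹¹ − 6.47795×10⁹ = 2.11900×10¹¹ K⁴, so P_net = 1.19×10³ W.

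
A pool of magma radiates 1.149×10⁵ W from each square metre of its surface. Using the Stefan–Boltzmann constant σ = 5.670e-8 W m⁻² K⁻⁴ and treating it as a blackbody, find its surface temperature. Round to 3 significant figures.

T ≈ 1.19×10³ K

I = σT⁴, so T = (I/σ)^(1/4) = (1.149×10⁵/(5.670×10⁻⁸))^(1/4) = 1.19×10³ K.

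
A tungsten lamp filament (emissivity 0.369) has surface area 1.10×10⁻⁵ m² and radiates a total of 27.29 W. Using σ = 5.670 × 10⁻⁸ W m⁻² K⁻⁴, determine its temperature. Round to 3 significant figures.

Area A = 1.10×10⁻⁵ m².
P = εσAT⁴ ⇒ T = (P/(εσA))^(1/4) = (27.29/(0.369×5.670×10⁻⁸×1.10×10⁻⁵))^(1/4) = 3.30×10³ K.

T ≈ 3.30×10³ K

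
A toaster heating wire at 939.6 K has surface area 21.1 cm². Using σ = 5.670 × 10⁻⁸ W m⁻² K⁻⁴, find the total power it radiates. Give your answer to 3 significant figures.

P ≈ 93.2 W

Area A = 21.1 cm² = 2.11×10⁻³ m².
P = σAT⁴ = 5.670×10⁻⁸ × 2.11×10⁻³ × (939.6)⁴ = 93.2 W.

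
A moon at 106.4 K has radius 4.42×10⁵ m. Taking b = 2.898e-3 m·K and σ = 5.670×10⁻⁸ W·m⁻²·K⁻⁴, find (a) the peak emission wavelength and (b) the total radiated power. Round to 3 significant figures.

(a) λ_max = b/T = 2.898×10⁻³/106.4 = 2.724×10⁻⁵ m = 27.2 μm.
Surface area A = 4πR² = 4π(4.42×10⁵ m)² = 2.45502×10¹² m².
(b) P = σAT⁴ = 5.670×10⁻⁸×2.45502×10¹²×(106.4)⁴ = 1.78×10¹³ W.

λ_max ≈ 27.2 μm; P ≈ 1.78×10¹³ W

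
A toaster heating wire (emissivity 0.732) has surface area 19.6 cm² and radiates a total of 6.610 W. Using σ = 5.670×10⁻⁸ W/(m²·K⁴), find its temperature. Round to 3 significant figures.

Area A = 19.6 cm² = 1.96×10⁻³ m².
P = εσAT⁴ ⇒ T = (P/(εσA))^(1/4) = (6.610/(0.732×5.670×10⁻⁸×1.96×10⁻³))^(1/4) = 534 K.

T ≈ 534 K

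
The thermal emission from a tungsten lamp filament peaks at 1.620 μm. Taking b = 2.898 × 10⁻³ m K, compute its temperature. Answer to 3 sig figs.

Wien's law gives T = b/λ_max = (2.898×10⁻³ m·K)/(1.620×10⁻⁶ m) = 1.79×10³ K.

T ≈ 1.79×10³ K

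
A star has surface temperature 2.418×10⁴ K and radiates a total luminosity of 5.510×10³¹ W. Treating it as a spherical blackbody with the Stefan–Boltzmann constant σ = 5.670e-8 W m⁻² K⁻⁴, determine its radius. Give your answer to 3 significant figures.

R ≈ 1.50×10¹⁰ m

L = 4πR²σT⁴ ⇒ R = √(L/(4πσT⁴)).
σT⁴ = 1.93824×10¹⁰ W/m², so R = √(5.510×10³¹/(4π×1.93824×10¹⁰)) = 1.50×10¹⁰ m.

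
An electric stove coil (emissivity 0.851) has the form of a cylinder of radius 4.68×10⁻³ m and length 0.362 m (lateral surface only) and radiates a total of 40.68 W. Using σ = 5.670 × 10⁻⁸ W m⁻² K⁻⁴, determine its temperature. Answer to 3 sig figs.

T ≈ 530 K

Lateral area A = 2πrL = 2π×4.68×10⁻³×0.362 = 0.0106447 m².
P = εσAT⁴ ⇒ T = (P/(εσA))^(1/4) = (40.68/(0.851×5.670×10⁻⁸×0.0106447))^(1/4) = 530 K.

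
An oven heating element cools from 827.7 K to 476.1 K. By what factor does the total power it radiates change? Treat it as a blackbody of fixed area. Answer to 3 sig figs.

P₂/P₁ ≈ 0.109

P ∝ T⁴, so P₂/P₁ = (T₂/T₁)⁴ = (476.1/827.7)⁴ = (0.575208)⁴ = 0.109.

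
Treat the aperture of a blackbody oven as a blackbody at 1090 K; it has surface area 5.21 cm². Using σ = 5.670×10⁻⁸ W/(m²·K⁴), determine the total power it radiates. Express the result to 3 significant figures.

P ≈ 41.7 W

Area A = 5.21 cm² = 5.21×10⁻⁴ m².
P = σAT⁴ = 5.670×10⁻⁸ × 5.21×10⁻⁴ × (1090)⁴ = 41.7 W.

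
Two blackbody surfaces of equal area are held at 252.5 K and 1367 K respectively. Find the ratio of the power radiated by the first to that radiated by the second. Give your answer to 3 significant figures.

P₁/P₂ ≈ 1.16×10⁻³

With equal areas, P₁/P₂ = (T₁/T₂)⁴ = (252.5/1367)⁴ = 1.16×10⁻³.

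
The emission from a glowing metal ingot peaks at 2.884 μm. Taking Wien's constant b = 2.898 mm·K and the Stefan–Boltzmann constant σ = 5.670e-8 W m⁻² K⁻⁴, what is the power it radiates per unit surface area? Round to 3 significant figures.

Wien's law: T = b/λ_max = 2.898×10⁻³/2.884×10⁻⁶ = 1004.85 K.
Then I = σT⁴ = 5.670×10⁻⁸×(1004.85)⁴ = 5.78×10⁴ W/m².

I ≈ 5.78×10⁴ W/m²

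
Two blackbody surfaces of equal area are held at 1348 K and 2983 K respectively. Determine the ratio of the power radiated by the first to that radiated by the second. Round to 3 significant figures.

With equal areas, P₁/P₂ = (T₁/T₂)⁴ = (1348/2983)⁴ = 0.0417.

P₁/P₂ ≈ 0.0417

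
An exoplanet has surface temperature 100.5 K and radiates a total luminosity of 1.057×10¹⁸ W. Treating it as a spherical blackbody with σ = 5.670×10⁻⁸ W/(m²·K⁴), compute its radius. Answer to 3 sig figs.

L = 4πR²σT⁴ ⇒ R = √(L/(4πσT⁴)).
σT⁴ = 5.78425 W/m², so R = √(1.057×10¹⁸/(4π×5.78425)) = 1.21×10⁸ m.

R ≈ 1.21×10⁸ m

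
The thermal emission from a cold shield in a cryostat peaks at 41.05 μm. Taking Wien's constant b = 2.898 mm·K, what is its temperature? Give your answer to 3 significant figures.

Wien's law gives T = b/λ_max = (2.898×10⁻³ m·K)/(4.105×10⁻⁵ m) = 70.6 K.

T ≈ 70.6 K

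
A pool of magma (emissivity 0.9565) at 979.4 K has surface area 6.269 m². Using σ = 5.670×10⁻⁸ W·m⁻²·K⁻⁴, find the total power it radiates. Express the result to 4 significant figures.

Area A = 6.269 m².
P = εσAT⁴ = 0.9565 × 5.670×10⁻⁸ × 6.269 × (979.4)⁴ = 3.128×10⁵ W.

P ≈ 3.128×10⁵ W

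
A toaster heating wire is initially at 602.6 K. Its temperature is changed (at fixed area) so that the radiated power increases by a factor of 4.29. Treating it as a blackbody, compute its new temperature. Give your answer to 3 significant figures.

T₂ ≈ 867 K

P ∝ T⁴, so T₂/T₁ = (P₂/P₁)^(1/4) = (4.29)^(1/4) = 1.43918.
T₂ = 602.6 × 1.43918 = 867 K.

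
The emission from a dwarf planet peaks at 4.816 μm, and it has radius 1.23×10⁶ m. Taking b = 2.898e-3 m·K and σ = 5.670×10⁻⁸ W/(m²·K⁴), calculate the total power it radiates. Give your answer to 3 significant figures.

Wien's law: T = b/λ_max = 2.898×10⁻³/4.816×10⁻⁶ = 601.744 K.
Surface area A = 4πR² = 4π(1.23×10⁶ m)² = 1.90117×10¹³ m².
Then P = σAT⁴ = 5.670×10⁻⁸×1.90117×10¹³×(601.744)⁴ = 1.41×10¹⁷ W.

P ≈ 1.41×10¹⁷ W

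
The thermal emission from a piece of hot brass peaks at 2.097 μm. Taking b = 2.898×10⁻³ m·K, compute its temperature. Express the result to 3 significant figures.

Wien's law gives T = b/λ_max = (2.898×10⁻³ m·K)/(2.097×10⁻⁶ m) = 1.38×10³ K.

T ≈ 1.38×10³ K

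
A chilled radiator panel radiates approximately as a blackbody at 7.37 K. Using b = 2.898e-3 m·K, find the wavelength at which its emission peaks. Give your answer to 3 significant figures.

Wien's displacement law: λ_max = b/T = (2.898×10⁻³ m·K)/(7.37 K) = 3.932×10⁻⁴ m.
That is 0.393 mm, in the infrared range.

λ_max ≈ 0.393 mm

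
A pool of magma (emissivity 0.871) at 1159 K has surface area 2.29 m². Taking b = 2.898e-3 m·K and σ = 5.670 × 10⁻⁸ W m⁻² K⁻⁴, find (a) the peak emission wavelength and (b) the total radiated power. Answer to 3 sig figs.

λ_max ≈ 2.50 μm; P ≈ 2.04×10⁵ W

(a) λ_max = b/T = 2.898×10⁻³/1159 = 2.500×10⁻⁶ m = 2.50 μm.
Area A = 2.29 m².
(b) P = εσAT⁴ = 0.871×5.670×10⁻⁸×2.29×(1159)⁴ = 2.04×10⁵ W.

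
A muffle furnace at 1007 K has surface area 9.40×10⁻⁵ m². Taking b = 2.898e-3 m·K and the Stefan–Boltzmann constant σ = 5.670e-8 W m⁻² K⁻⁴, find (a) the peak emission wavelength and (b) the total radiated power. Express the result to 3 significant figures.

(a) λ_max = b/T = 2.898×10⁻³/1007 = 2.878×10⁻⁶ m = 2.88 μm.
Area A = 9.40×10⁻⁵ m².
(b) P = σAT⁴ = 5.670×10⁻⁸×9.40×10⁻⁵×(1007)⁴ = 5.48 W.

λ_max ≈ 2.88 μm; P ≈ 5.48 W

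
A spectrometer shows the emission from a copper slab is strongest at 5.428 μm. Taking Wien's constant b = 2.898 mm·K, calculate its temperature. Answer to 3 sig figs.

T ≈ 534 K

Wien's law gives T = b/λ_max = (2.898×10⁻³ m·K)/(5.428×10⁻⁶ m) = 534 K.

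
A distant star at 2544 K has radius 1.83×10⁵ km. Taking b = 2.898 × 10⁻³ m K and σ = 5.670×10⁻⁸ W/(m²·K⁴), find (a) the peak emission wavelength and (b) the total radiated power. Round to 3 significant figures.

(a) λ_max = b/T = 2.898×10⁻³/2544 = 1.139×10⁻⁶ m = 1.14 μm.
Surface area A = 4πR² = 4π(1.83×10⁸ m)² = 4.20835×10¹⁷ m².
(b) P = σAT⁴ = 5.670×10⁻⁸×4.20835×10¹⁷×(2544)⁴ = 9.99×10²³ W.

λ_max ≈ 1.14 μm; P ≈ 9.99×10²³ W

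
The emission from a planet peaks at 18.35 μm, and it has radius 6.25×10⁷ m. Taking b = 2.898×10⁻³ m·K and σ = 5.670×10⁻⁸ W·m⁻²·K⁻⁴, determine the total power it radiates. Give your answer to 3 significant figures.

Wien's law: T = b/λ_max = 2.898×10⁻³/1.835×10⁻⁵ = 157.929 K.
Surface area A = 4πR² = 4π(6.25×10⁷ m)² = 4.90874×10¹⁶ m².
Then P = σAT⁴ = 5.670×10⁻⁸×4.90874×10¹⁶×(157.929)⁴ = 1.73×10¹⁸ W.

P ≈ 1.73×10¹⁸ W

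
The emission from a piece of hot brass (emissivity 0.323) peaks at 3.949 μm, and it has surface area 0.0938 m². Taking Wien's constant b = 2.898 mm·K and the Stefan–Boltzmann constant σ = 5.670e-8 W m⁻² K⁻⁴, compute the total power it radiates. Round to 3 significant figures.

Wien's law: T = b/λ_max = 2.898×10⁻³/3.949×10⁻⁶ = 733.857 K.
Area A = 0.0938 m².
Then P = εσAT⁴ = 0.323×5.670×10⁻⁸×0.0938×(733.857)⁴ = 498 W.

P ≈ 498 W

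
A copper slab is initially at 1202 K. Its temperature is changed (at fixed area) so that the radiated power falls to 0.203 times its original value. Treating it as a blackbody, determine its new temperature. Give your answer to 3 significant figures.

T₂ ≈ 807 K

P ∝ T⁴, so T₂/T₁ = (P₂/P₁)^(1/4) = (0.203)^(1/4) = 0.671234.
T₂ = 1202 × 0.671234 = 807 K.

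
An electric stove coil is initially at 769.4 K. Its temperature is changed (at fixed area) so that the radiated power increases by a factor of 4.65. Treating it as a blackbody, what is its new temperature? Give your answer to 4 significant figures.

P ∝ T⁴, so T₂/T₁ = (P₂/P₁)^(1/4) = (4.65)^(1/4) = 1.46846.
T₂ = 769.4 × 1.46846 = 1130 K.

T₂ ≈ 1130 K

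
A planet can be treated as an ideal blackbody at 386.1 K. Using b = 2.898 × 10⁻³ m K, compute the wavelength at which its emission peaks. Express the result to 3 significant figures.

λ_max ≈ 7.51 μm

Wien's displacement law: λ_max = b/T = (2.898×10⁻³ m·K)/(386.1 K) = 7.506×10⁻⁶ m.
That is 7.51 μm, in the infrared range.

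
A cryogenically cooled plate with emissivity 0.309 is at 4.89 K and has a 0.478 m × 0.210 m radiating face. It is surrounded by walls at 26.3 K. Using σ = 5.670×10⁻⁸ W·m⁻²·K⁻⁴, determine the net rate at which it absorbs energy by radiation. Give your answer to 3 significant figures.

Area A = 0.478 × 0.210 = 0.10038 m².
Net radiated power P_net = εσA(T⁴ − T₀⁴) = 0.309×5.670×10⁻⁸×0.10038×(4.89⁴ − 26.3⁴).
T⁴ − T₀⁴ = 571.789 − 4.78435×10⁵ = -4.77863×10⁵ K⁴, so P_net = -8.40×10⁻⁴ W — negative, meaning a net gain of 8.40×10⁻⁴ W.

Net gain ≈ 8.40×10⁻⁴ W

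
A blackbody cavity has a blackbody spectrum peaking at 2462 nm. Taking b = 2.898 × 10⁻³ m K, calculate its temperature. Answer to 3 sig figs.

Wien's law gives T = b/λ_max = (2.898×10⁻³ m·K)/(2.462×10⁻⁶ m) = 1.18×10³ K.

T ≈ 1.18×10³ K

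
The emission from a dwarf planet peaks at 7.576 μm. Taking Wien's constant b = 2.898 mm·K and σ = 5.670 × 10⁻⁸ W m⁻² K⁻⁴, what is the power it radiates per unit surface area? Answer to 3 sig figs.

I ≈ 1.21×10³ W/m²

Wien's law: T = b/λ_max = 2.898×10⁻³/7.576×10⁻⁶ = 382.524 K.
Then I = σT⁴ = 5.670×10⁻⁸×(382.524)⁴ = 1.21×10³ W/m².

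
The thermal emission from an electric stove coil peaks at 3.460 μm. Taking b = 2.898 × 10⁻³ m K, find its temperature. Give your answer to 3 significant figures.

T ≈ 838 K

Wien's law gives T = b/λ_max = (2.898×10⁻³ m·K)/(3.460×10⁻⁶ m) = 838 K.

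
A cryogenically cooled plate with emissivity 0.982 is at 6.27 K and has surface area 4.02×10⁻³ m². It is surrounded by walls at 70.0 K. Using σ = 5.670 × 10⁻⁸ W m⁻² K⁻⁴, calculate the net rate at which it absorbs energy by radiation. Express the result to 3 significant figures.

Area A = 4.02×10⁻³ m².
Net radiated power P_net = εσA(T⁴ − T₀⁴) = 0.982×5.670×10⁻⁸×4.02×10⁻³×(6.27⁴ − 70.0⁴).
T⁴ − T₀⁴ = 1545.50 − 2.40100×10⁷ = -2.40085×10⁷ K⁴, so P_net = -5.37×10⁻³ W — negative, meaning a net gain of 5.37×10⁻³ W.

Net gain ≈ 5.37×10⁻³ W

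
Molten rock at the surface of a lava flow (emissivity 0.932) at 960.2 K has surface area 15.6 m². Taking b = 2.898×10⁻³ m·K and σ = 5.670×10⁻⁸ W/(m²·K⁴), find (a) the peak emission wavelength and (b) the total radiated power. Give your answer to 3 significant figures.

λ_max ≈ 3.02 μm; P ≈ 7.01×10⁵ W

(a) λ_max = b/T = 2.898×10⁻³/960.2 = 3.018×10⁻⁶ m = 3.02 μm.
Area A = 15.6 m².
(b) P = εσAT⁴ = 0.932×5.670×10⁻⁸×15.6×(960.2)⁴ = 7.01×10⁵ W.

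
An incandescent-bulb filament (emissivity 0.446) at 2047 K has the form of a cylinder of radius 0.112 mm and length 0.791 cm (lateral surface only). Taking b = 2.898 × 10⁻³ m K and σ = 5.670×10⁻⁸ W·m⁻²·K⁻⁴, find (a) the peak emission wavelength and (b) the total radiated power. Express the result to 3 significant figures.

λ_max ≈ 1.42 μm; P ≈ 2.47 W

(a) λ_max = b/T = 2.898×10⁻³/2047 = 1.416×10⁻⁶ m = 1.42 μm.
Lateral area A = 2πrL = 2π×1.12×10⁻⁴×7.91×10⁻³ = 5.56640×10⁻⁶ m².
(b) P = εσAT⁴ = 0.446×5.670×10⁻⁸×5.56640×10⁻⁶×(2047)⁴ = 2.47 W.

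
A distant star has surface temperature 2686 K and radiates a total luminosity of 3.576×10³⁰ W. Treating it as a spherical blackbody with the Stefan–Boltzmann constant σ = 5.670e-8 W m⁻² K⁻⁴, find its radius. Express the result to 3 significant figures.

L = 4πR²σT⁴ ⇒ R = √(L/(4πσT⁴)).
σT⁴ = 2.95126×10⁶ W/m², so R = √(3.576×10³⁰/(4π×2.95126×10⁶)) = 3.11×10¹¹ m.

R ≈ 3.11×10¹¹ m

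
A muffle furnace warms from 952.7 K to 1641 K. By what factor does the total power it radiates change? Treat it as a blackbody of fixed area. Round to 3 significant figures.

P ∝ T⁴, so P₂/P₁ = (T₂/T₁)⁴ = (1641/952.7)⁴ = (1.72247)⁴ = 8.80.

P₂/P₁ ≈ 8.80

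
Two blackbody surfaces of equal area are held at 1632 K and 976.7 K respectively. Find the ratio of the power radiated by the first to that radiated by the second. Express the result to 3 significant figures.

With equal areas, P₁/P₂ = (T₁/T₂)⁴ = (1632/976.7)⁴ = 7.80.

P₁/P₂ ≈ 7.80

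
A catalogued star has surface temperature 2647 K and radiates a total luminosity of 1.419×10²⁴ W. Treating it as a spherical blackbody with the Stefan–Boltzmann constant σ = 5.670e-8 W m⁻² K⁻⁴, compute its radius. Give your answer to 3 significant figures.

L = 4πR²σT⁴ ⇒ R = √(L/(4πσT⁴)).
σT⁴ = 2.78355×10⁶ W/m², so R = √(1.419×10²⁴/(4π×2.78355×10⁶)) = 2.01×10⁸ m.

R ≈ 2.01×10⁸ m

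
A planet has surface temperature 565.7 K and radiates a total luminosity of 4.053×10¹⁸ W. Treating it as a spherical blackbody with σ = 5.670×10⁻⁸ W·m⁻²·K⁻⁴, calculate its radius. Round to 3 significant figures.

R ≈ 7.45×10⁶ m

L = 4πR²σT⁴ ⇒ R = √(L/(4πσT⁴)).
σT⁴ = 5806.68 W/m², so R = √(4.053×10¹⁸/(4π×5806.68)) = 7.45×10⁶ m.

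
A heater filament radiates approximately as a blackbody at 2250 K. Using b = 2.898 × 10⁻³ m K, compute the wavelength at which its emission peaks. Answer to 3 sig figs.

λ_max ≈ 1.29 μm

Wien's displacement law: λ_max = b/T = (2.898×10⁻³ m·K)/(2250 K) = 1.288×10⁻⁶ m.
That is 1.29 μm, in the infrared range.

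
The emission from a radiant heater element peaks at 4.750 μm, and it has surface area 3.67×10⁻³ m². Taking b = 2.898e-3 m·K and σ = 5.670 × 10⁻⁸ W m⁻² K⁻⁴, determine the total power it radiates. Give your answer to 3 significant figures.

P ≈ 28.8 W

Wien's law: T = b/λ_max = 2.898×10⁻³/4.750×10⁻⁶ = 610.105 K.
Area A = 3.67×10⁻³ m².
Then P = σAT⁴ = 5.670×10⁻⁸×3.67×10⁻³×(610.105)⁴ = 28.8 W.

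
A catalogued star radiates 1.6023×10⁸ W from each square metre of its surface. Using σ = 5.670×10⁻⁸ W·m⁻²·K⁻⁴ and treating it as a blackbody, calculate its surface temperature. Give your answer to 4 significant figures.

T ≈ 7291 K

I = σT⁴, so T = (I/σ)^(1/4) = (1.6023×10⁸/(5.670×10⁻⁸))^(1/4) = 7291 K.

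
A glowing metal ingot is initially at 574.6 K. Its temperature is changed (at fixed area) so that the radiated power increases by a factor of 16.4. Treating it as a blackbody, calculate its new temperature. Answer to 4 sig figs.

P ∝ T⁴, so T₂/T₁ = (P₂/P₁)^(1/4) = (16.4)^(1/4) = 2.01238.
T₂ = 574.6 × 2.01238 = 1156 K.

T₂ ≈ 1156 K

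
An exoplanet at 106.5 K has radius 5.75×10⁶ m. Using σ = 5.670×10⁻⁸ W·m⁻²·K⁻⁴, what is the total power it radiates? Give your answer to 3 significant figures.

Surface area A = 4πR² = 4π(5.75×10⁶ m)² = 4.15476×10¹⁴ m².
P = σAT⁴ = 5.670×10⁻⁸ × 4.15476×10¹⁴ × (106.5)⁴ = 3.03×10¹⁵ W.

P ≈ 3.03×10¹⁵ W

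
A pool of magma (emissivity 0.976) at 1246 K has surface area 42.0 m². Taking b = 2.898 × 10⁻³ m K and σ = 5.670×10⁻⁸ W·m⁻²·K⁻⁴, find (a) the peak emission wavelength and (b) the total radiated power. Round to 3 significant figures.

λ_max ≈ 2.33 μm; P ≈ 5.60×10⁶ W

(a) λ_max = b/T = 2.898×10⁻³/1246 = 2.326×10⁻⁶ m = 2.33 μm.
Area A = 42.0 m².
(b) P = εσAT⁴ = 0.976×5.670×10⁻⁸×42.0×(1246)⁴ = 5.60×10⁶ W.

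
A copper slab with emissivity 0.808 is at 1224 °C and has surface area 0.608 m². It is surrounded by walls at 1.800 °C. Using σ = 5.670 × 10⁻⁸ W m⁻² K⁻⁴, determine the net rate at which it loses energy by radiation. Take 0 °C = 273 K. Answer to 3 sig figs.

T = 1224 °C + 273 = 1497 K.
Surroundings: T = 1.800 °C + 273 = 274.800 K.
Area A = 0.608 m².
Net radiated power P_net = εσA(T⁴ − T₀⁴) = 0.808×5.670×10⁻⁸×0.608×(1497⁴ − 274.800⁴).
T⁴ − T₀⁴ = 5.02212×10¹² − 5.70252×10⁹ = 5.01642×10¹² K⁴, so P_net = 1.40×10⁵ W.

Net loss ≈ 1.40×10⁵ W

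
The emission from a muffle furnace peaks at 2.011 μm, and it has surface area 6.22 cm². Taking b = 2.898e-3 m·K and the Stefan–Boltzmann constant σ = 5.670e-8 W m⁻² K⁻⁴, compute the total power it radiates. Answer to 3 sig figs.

P ≈ 152 W

Wien's law: T = b/λ_max = 2.898×10⁻³/2.011×10⁻⁶ = 1441.07 K.
Area A = 6.22 cm² = 6.22×10⁻⁴ m².
Then P = σAT⁴ = 5.670×10⁻⁸×6.22×10⁻⁴×(1441.07)⁴ = 152 W.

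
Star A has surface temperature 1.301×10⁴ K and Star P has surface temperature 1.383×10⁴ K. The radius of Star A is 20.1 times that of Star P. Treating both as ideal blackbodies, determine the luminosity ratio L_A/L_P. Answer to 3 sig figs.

L ∝ R²T⁴, so L_A/L_P = (R_A/R_P)²(T_A/T_P)⁴ = (20.1)² × (1.301×10⁴/1.383×10⁴)⁴ = 404.01 × 0.783106 = 316.

L_A/L_P ≈ 316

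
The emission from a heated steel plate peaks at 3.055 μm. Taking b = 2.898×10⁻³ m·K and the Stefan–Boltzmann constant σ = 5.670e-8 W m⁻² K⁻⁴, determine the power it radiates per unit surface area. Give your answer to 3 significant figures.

Wien's law: T = b/λ_max = 2.898×10⁻³/3.055×10⁻⁶ = 948.609 K.
Then I = σT⁴ = 5.670×10⁻⁸×(948.609)⁴ = 4.59×10⁴ W/m².

I ≈ 4.59×10⁴ W/m²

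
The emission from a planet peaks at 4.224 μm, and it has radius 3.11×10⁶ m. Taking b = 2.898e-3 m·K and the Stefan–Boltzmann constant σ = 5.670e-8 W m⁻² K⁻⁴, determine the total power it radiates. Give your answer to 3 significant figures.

Wien's law: T = b/λ_max = 2.898×10⁻³/4.224×10⁻⁶ = 686.080 K.
Surface area A = 4πR² = 4π(3.11×10⁶ m)² = 1.21543×10¹⁴ m².
Then P = σAT⁴ = 5.670×10⁻⁸×1.21543×10¹⁴×(686.080)⁴ = 1.53×10¹⁸ W.

P ≈ 1.53×10¹⁸ W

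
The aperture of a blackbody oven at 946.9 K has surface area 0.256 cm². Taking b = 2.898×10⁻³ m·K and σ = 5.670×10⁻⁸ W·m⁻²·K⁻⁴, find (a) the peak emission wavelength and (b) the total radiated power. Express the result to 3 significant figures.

λ_max ≈ 3.06 μm; P ≈ 1.17 W

(a) λ_max = b/T = 2.898×10⁻³/946.9 = 3.061×10⁻⁶ m = 3.06 μm.
Area A = 0.256 cm² = 2.56×10⁻⁵ m².
(b) P = σAT⁴ = 5.670×10⁻⁸×2.56×10⁻⁵×(946.9)⁴ = 1.17 W.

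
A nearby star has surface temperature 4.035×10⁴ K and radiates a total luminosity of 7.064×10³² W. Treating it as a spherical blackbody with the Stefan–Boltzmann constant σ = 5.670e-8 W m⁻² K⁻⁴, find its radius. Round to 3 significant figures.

R ≈ 1.93×10¹⁰ m

L = 4πR²σT⁴ ⇒ R = √(L/(4πσT⁴)).
σT⁴ = 1.50299×10¹¹ W/m², so R = √(7.064×10³²/(4π×1.50299×10¹¹)) = 1.93×10¹⁰ m.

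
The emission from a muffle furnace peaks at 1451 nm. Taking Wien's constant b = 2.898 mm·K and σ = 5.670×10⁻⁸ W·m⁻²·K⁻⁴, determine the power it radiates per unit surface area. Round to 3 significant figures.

Wien's law: T = b/λ_max = 2.898×10⁻³/1.451×10⁻⁶ = 1997.24 K.
Then I = σT⁴ = 5.670×10⁻⁸×(1997.24)⁴ = 9.02×10⁵ W/m².

I ≈ 9.02×10⁵ W/m²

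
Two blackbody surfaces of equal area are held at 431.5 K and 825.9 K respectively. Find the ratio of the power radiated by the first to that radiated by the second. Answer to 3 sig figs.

With equal areas, P₁/P₂ = (T₁/T₂)⁴ = (431.5/825.9)⁴ = 0.0745.

P₁/P₂ ≈ 0.0745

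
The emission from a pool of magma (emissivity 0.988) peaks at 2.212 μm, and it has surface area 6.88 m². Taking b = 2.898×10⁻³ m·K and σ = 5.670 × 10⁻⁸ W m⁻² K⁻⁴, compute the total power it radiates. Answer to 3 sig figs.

Wien's law: T = b/λ_max = 2.898×10⁻³/2.212×10⁻⁶ = 1310.13 K.
Area A = 6.88 m².
Then P = εσAT⁴ = 0.988×5.670×10⁻⁸×6.88×(1310.13)⁴ = 1.14×10⁶ W.

P ≈ 1.14×10⁶ W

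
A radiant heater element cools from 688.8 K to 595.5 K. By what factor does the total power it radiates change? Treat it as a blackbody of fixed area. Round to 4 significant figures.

P ∝ T⁴, so P₂/P₁ = (T₂/T₁)⁴ = (595.5/688.8)⁴ = (0.864547)⁴ = 0.5587.

P₂/P₁ ≈ 0.5587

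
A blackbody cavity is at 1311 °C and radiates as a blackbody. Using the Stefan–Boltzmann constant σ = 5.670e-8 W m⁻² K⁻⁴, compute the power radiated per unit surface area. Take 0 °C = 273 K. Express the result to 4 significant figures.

I ≈ 3.569×10⁵ W/m²

T = 1311 °C + 273 = 1584 K.
Stefan–Boltzmann: I = σT⁴ = 5.670×10⁻⁸ × (1584)⁴ = 3.569×10⁵ W/m².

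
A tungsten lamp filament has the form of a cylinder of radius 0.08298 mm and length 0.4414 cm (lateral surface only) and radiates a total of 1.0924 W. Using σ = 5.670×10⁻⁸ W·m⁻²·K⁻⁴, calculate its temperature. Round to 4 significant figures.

Lateral area A = 2πrL = 2π×8.298×10⁻⁵×4.414×10⁻³ = 2.30137×10⁻⁶ m².
P = σAT⁴ ⇒ T = (P/(σA))^(1/4) = (1.0924/(5.670×10⁻⁸×2.30137×10⁻⁶))^(1/4) = 1701 K.

T ≈ 1701 K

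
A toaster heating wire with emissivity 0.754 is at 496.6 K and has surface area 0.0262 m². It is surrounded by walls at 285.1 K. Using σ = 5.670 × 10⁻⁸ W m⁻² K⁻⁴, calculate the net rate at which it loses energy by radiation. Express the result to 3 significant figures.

Area A = 0.0262 m².
Net radiated power P_net = εσA(T⁴ − T₀⁴) = 0.754×5.670×10⁻⁸×0.0262×(496.6⁴ − 285.1⁴).
T⁴ − T₀⁴ = 6.08173×10¹⁰ − 6.60677×10⁹ = 5.42105×10¹⁰ K⁴, so P_net = 60.7 W.

Net loss ≈ 60.7 W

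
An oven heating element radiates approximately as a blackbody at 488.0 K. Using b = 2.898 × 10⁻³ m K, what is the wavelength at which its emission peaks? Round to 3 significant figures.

Wien's displacement law: λ_max = b/T = (2.898×10⁻³ m·K)/(488.0 K) = 5.939×10⁻⁶ m.
That is 5.94 μm, in the infrared range.

λ_max ≈ 5.94 μm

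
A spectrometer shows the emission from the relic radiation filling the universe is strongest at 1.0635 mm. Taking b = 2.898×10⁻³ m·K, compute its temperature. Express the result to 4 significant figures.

Wien's law gives T = b/λ_max = (2.898×10⁻³ m·K)/(1.0635×10⁻³ m) = 2.725 K.

T ≈ 2.725 K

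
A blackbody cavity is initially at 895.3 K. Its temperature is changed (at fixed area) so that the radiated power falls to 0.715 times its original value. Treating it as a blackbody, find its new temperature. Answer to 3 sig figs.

T₂ ≈ 823 K

P ∝ T⁴, so T₂/T₁ = (P₂/P₁)^(1/4) = (0.715)^(1/4) = 0.919552.
T₂ = 895.3 × 0.919552 = 823 K.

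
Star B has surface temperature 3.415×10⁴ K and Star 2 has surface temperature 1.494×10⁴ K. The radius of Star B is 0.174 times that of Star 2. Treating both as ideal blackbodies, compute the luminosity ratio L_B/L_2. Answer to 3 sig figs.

L ∝ R²T⁴, so L_B/L_2 = (R_B/R_2)²(T_B/T_2)⁴ = (0.174)² × (3.415×10⁴/1.494×10⁴)⁴ = 0.030276 × 27.2999 = 0.827.

L_B/L_2 ≈ 0.827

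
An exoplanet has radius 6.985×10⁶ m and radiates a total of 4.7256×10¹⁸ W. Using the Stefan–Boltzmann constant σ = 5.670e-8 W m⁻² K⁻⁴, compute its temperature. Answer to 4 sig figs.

T ≈ 607.2 K

Surface area A = 4πR² = 4π(6.985×10⁶ m)² = 6.13116×10¹⁴ m².
P = σAT⁴ ⇒ T = (P/(σA))^(1/4) = (4.7256×10¹⁸/(5.670×10⁻⁸×6.13116×10¹⁴))^(1/4) = 607.2 K.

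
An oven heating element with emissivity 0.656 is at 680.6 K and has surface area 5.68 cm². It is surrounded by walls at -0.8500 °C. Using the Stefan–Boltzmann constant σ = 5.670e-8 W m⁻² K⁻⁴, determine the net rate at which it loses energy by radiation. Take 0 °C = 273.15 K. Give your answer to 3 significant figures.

Surroundings: T = -0.8500 °C + 273.15 = 272.3000 K.
Area A = 5.68 cm² = 5.68×10⁻⁴ m².
Net radiated power P_net = εσA(T⁴ − T₀⁴) = 0.656×5.670×10⁻⁸×5.68×10⁻⁴×(680.6⁴ − 272.3000⁴).
T⁴ − T₀⁴ = 2.14569×10¹¹ − 5.49782×10⁹ = 2.09071×10¹¹ K⁴, so P_net = 4.42 W.

Net loss ≈ 4.42 W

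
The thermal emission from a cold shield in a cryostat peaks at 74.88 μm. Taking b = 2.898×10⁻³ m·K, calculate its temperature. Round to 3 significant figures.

Wien's law gives T = b/λ_max = (2.898×10⁻³ m·K)/(7.488×10⁻⁵ m) = 38.7 K.

T ≈ 38.7 K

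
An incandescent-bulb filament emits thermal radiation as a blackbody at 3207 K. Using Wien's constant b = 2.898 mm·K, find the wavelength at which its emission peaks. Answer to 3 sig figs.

Wien's displacement law: λ_max = b/T = (2.898×10⁻³ m·K)/(3207 K) = 9.036×10⁻⁷ m.
That is 0.904 μm, in the infrared range.

λ_max ≈ 0.904 μm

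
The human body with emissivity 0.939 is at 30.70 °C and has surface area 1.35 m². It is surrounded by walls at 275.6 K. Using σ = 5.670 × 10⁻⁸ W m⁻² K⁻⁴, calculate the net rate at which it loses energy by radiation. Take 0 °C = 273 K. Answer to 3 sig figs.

T = 30.70 °C + 273 = 303.70 K.
Area A = 1.35 m².
Net radiated power P_net = εσA(T⁴ − T₀⁴) = 0.939×5.670×10⁻⁸×1.35×(303.70⁴ − 275.6⁴).
T⁴ − T₀⁴ = 8.50705×10⁹ − 5.76922×10⁹ = 2.73783×10⁹ K⁴, so P_net = 197 W.

Net loss ≈ 197 W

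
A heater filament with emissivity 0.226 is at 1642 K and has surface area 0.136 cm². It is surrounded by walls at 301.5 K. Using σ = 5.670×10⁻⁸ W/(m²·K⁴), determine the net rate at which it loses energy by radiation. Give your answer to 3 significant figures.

Area A = 0.136 cm² = 1.36×10⁻⁵ m².
Net radiated power P_net = εσA(T⁴ − T₀⁴) = 0.226×5.670×10⁻⁸×1.36×10⁻⁵×(1642⁴ − 301.5⁴).
T⁴ − T₀⁴ = 7.26930×10¹² − 8.26322×10⁹ = 7.26104×10¹² K⁴, so P_net = 1.27 W.

Net loss ≈ 1.27 W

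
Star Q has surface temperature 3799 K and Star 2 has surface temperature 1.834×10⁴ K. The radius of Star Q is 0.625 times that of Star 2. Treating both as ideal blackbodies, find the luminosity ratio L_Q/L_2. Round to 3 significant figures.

L_Q/L_2 ≈ 7.19×10⁻⁴

L ∝ R²T⁴, so L_Q/L_2 = (R_Q/R_2)²(T_Q/T_2)⁴ = (0.625)² × (3799/1.834×10⁴)⁴ = 0.390625 × 1.84111×10⁻³ = 7.19×10⁻⁴.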